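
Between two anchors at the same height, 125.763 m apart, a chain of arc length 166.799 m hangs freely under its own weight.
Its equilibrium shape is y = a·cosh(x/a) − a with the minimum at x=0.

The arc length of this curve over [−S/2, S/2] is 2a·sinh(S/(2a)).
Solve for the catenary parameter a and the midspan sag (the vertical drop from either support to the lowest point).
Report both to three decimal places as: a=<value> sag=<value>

seed: a₀ = √(S³/(24(L−S))) = √(125.763³/(24·41.036)) = 44.940842
iter 1: u=1.399206  f(a)=+4.209e+00  f'(a)=-2.210e+00  a ← 44.940842 − (+4.209e+00/-2.210e+00) = 46.845820
iter 2: u=1.342308  f(a)=+2.824e-01  f'(a)=-1.922e+00  a ← 46.845820 − (+2.824e-01/-1.922e+00) = 46.992756
iter 3: u=1.338110  f(a)=+1.474e-03  f'(a)=-1.902e+00  a ← 46.992756 − (+1.474e-03/-1.902e+00) = 46.993531
iter 4: u=1.338088  f(a)=+4.060e-08  f'(a)=-1.902e+00  a ← 46.993531 − (+4.060e-08/-1.902e+00) = 46.993531
iter 5: u=1.338088  f(a)=-2.842e-14  f'(a)=-1.902e+00  a ← 46.993531 − (-2.842e-14/-1.902e+00) = 46.993531
converged: |Δa| < 1e-12 after 5 iterations
sag = a·(cosh(S/(2a)) − 1) = 46.993531·(cosh(1.338088) − 1) = 48.734566
T_max/T_min = cosh(S/(2a)) = 2.037048

a=46.994 sag=48.735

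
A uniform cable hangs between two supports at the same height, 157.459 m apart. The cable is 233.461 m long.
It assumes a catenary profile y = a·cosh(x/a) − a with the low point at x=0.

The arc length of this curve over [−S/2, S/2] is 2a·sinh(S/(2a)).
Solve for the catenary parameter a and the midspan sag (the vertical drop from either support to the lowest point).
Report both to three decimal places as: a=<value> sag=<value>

seed: a₀ = √(S³/(24(L−S))) = √(157.459³/(24·76.002)) = 46.262927
iter 1: u=1.701784  f(a)=+1.180e+01  f'(a)=-4.341e+00  a ← 46.262927 − (+1.180e+01/-4.341e+00) = 48.980121
iter 2: u=1.607377  f(a)=+1.119e+00  f'(a)=-3.553e+00  a ← 48.980121 − (+1.119e+00/-3.553e+00) = 49.295069
iter 3: u=1.597107  f(a)=+1.240e-02  f'(a)=-3.475e+00  a ← 49.295069 − (+1.240e-02/-3.475e+00) = 49.298639
iter 4: u=1.596991  f(a)=+1.561e-06  f'(a)=-3.474e+00  a ← 49.298639 − (+1.561e-06/-3.474e+00) = 49.298639
iter 5: u=1.596991  f(a)=+2.842e-14  f'(a)=-3.474e+00  a ← 49.298639 − (+2.842e-14/-3.474e+00) = 49.298639
converged: |Δa| < 1e-12 after 5 iterations
sag = a·(cosh(S/(2a)) − 1) = 49.298639·(cosh(1.596991) − 1) = 77.415075
T_max/T_min = cosh(S/(2a)) = 2.570329

a=49.299 sag=77.415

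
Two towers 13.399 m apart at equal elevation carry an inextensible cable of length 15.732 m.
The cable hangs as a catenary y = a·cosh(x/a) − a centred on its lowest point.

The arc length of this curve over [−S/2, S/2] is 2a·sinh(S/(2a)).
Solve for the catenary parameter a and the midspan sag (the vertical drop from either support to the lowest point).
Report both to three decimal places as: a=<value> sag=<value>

a=6.719 sag=3.626

seed: a₀ = √(S³/(24(L−S))) = √(13.399³/(24·2.333)) = 6.554591
iter 1: u=1.022108  f(a)=+1.249e-01  f'(a)=-7.891e-01  a ← 6.554591 − (+1.249e-01/-7.891e-01) = 6.712931
iter 2: u=0.997999  f(a)=+4.671e-03  f'(a)=-7.311e-01  a ← 6.712931 − (+4.671e-03/-7.311e-01) = 6.719319
iter 3: u=0.997050  f(a)=+7.089e-06  f'(a)=-7.288e-01  a ← 6.719319 − (+7.089e-06/-7.288e-01) = 6.719329
iter 4: u=0.997049  f(a)=+1.638e-11  f'(a)=-7.288e-01  a ← 6.719329 − (+1.638e-11/-7.288e-01) = 6.719329
iter 5: u=0.997049  f(a)=+0.000e+00  f'(a)=-7.288e-01  a ← 6.719329 − (+0.000e+00/-7.288e-01) = 6.719329
converged: |Δa| < 1e-12 after 5 iterations
sag = a·(cosh(S/(2a)) − 1) = 6.719329·(cosh(0.997049) − 1) = 3.625879
T_max/T_min = cosh(S/(2a)) = 1.539619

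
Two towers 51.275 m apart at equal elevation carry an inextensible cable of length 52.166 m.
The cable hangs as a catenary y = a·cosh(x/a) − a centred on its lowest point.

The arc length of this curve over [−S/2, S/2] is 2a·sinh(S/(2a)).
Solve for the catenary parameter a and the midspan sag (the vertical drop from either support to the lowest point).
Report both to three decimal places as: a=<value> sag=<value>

a=79.605 sag=4.164

seed: a₀ = √(S³/(24(L−S))) = √(51.275³/(24·0.891)) = 79.398817
iter 1: u=0.322895  f(a)=+4.656e-03  f'(a)=-2.268e-02  a ← 79.398817 − (+4.656e-03/-2.268e-02) = 79.604138
iter 2: u=0.322062  f(a)=+1.812e-05  f'(a)=-2.250e-02  a ← 79.604138 − (+1.812e-05/-2.250e-02) = 79.604944
iter 3: u=0.322059  f(a)=+2.770e-10  f'(a)=-2.250e-02  a ← 79.604944 − (+2.770e-10/-2.250e-02) = 79.604944
iter 4: u=0.322059  f(a)=+0.000e+00  f'(a)=-2.250e-02  a ← 79.604944 − (+0.000e+00/-2.250e-02) = 79.604944
converged: |Δa| < 1e-12 after 4 iterations
sag = a·(cosh(S/(2a)) − 1) = 79.604944·(cosh(0.322059) − 1) = 4.164203
T_max/T_min = cosh(S/(2a)) = 1.052311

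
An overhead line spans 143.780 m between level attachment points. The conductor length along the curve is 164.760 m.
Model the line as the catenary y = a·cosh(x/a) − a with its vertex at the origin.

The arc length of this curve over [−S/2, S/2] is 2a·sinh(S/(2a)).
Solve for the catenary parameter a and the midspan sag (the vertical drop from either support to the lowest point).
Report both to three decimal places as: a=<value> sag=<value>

seed: a₀ = √(S³/(24(L−S))) = √(143.780³/(24·20.980)) = 76.831508
iter 1: u=0.935684  f(a)=+9.378e-01  f'(a)=-5.955e-01  a ← 76.831508 − (+9.378e-01/-5.955e-01) = 78.406387
iter 2: u=0.916890  f(a)=+2.961e-02  f'(a)=-5.584e-01  a ← 78.406387 − (+2.961e-02/-5.584e-01) = 78.459413
iter 3: u=0.916270  f(a)=+3.165e-05  f'(a)=-5.572e-01  a ← 78.459413 − (+3.165e-05/-5.572e-01) = 78.459470
iter 4: u=0.916269  f(a)=+3.627e-11  f'(a)=-5.572e-01  a ← 78.459470 − (+3.627e-11/-5.572e-01) = 78.459470
converged: |Δa| < 1e-12 after 4 iterations
sag = a·(cosh(S/(2a)) − 1) = 78.459470·(cosh(0.916269) − 1) = 35.304992
T_max/T_min = cosh(S/(2a)) = 1.449977

a=78.459 sag=35.305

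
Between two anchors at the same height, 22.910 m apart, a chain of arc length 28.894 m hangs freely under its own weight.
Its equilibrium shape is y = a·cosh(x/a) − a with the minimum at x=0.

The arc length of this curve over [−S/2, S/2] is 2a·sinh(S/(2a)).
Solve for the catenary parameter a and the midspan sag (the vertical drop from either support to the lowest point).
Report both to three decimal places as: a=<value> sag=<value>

seed: a₀ = √(S³/(24(L−S))) = √(22.910³/(24·5.984)) = 9.150319
iter 1: u=1.251869  f(a)=+4.868e-01  f'(a)=-1.525e+00  a ← 9.150319 − (+4.868e-01/-1.525e+00) = 9.469578
iter 2: u=1.209663  f(a)=+2.664e-02  f'(a)=-1.362e+00  a ← 9.469578 − (+2.664e-02/-1.362e+00) = 9.489135
iter 3: u=1.207170  f(a)=+8.997e-05  f'(a)=-1.353e+00  a ← 9.489135 − (+8.997e-05/-1.353e+00) = 9.489202
iter 4: u=1.207162  f(a)=+1.034e-09  f'(a)=-1.353e+00  a ← 9.489202 − (+1.034e-09/-1.353e+00) = 9.489202
iter 5: u=1.207162  f(a)=+1.066e-14  f'(a)=-1.353e+00  a ← 9.489202 − (+1.066e-14/-1.353e+00) = 9.489202
converged: |Δa| < 1e-12 after 5 iterations
sag = a·(cosh(S/(2a)) − 1) = 9.489202·(cosh(1.207162) − 1) = 7.795495
T_max/T_min = cosh(S/(2a)) = 1.821512

a=9.489 sag=7.795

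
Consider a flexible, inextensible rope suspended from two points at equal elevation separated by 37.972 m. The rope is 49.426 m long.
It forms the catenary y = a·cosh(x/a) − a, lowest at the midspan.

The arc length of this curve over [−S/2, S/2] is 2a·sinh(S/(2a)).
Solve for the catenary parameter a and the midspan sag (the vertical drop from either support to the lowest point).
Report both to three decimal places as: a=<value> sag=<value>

a=14.712 sag=14.049

seed: a₀ = √(S³/(24(L−S))) = √(37.972³/(24·11.454)) = 14.112729
iter 1: u=1.345310  f(a)=+1.082e+00  f'(a)=-1.937e+00  a ← 14.112729 − (+1.082e+00/-1.937e+00) = 14.671592
iter 2: u=1.294065  f(a)=+6.761e-02  f'(a)=-1.702e+00  a ← 14.671592 − (+6.761e-02/-1.702e+00) = 14.711327
iter 3: u=1.290570  f(a)=+3.027e-04  f'(a)=-1.686e+00  a ← 14.711327 − (+3.027e-04/-1.686e+00) = 14.711506
iter 4: u=1.290554  f(a)=+6.129e-09  f'(a)=-1.686e+00  a ← 14.711506 − (+6.129e-09/-1.686e+00) = 14.711506
iter 5: u=1.290554  f(a)=-7.105e-15  f'(a)=-1.686e+00  a ← 14.711506 − (-7.105e-15/-1.686e+00) = 14.711506
converged: |Δa| < 1e-12 after 5 iterations
sag = a·(cosh(S/(2a)) − 1) = 14.711506·(cosh(1.290554) − 1) = 14.048897
T_max/T_min = cosh(S/(2a)) = 1.954960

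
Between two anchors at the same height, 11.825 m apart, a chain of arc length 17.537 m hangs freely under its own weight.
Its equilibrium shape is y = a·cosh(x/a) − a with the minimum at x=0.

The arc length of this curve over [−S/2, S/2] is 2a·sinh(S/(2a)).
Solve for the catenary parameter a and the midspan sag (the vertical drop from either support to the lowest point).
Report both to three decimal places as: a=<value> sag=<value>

seed: a₀ = √(S³/(24(L−S))) = √(11.825³/(24·5.712)) = 3.472978
iter 1: u=1.702430  f(a)=+8.872e-01  f'(a)=-4.347e+00  a ← 3.472978 − (+8.872e-01/-4.347e+00) = 3.677083
iter 2: u=1.607932  f(a)=+8.423e-02  f'(a)=-3.557e+00  a ← 3.677083 − (+8.423e-02/-3.557e+00) = 3.700759
iter 3: u=1.597645  f(a)=+9.349e-04  f'(a)=-3.479e+00  a ← 3.700759 − (+9.349e-04/-3.479e+00) = 3.701028
iter 4: u=1.597529  f(a)=+1.180e-07  f'(a)=-3.478e+00  a ← 3.701028 − (+1.180e-07/-3.478e+00) = 3.701028
iter 5: u=1.597529  f(a)=+3.553e-15  f'(a)=-3.478e+00  a ← 3.701028 − (+3.553e-15/-3.478e+00) = 3.701028
converged: |Δa| < 1e-12 after 5 iterations
sag = a·(cosh(S/(2a)) − 1) = 3.701028·(cosh(1.597529) − 1) = 5.816545
T_max/T_min = cosh(S/(2a)) = 2.571603

a=3.701 sag=5.817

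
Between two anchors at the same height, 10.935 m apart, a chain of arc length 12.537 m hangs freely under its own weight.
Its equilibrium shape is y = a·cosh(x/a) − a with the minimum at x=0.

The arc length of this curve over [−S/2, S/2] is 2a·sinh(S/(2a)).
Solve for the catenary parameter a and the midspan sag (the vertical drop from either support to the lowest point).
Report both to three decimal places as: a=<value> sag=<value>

seed: a₀ = √(S³/(24(L−S))) = √(10.935³/(24·1.602)) = 5.831648
iter 1: u=0.937557  f(a)=+7.190e-02  f'(a)=-5.993e-01  a ← 5.831648 − (+7.190e-02/-5.993e-01) = 5.951632
iter 2: u=0.918656  f(a)=+2.279e-03  f'(a)=-5.618e-01  a ← 5.951632 − (+2.279e-03/-5.618e-01) = 5.955689
iter 3: u=0.918030  f(a)=+2.456e-06  f'(a)=-5.606e-01  a ← 5.955689 − (+2.456e-06/-5.606e-01) = 5.955693
iter 4: u=0.918029  f(a)=+2.858e-12  f'(a)=-5.606e-01  a ← 5.955693 − (+2.858e-12/-5.606e-01) = 5.955693
converged: |Δa| < 1e-12 after 4 iterations
sag = a·(cosh(S/(2a)) − 1) = 5.955693·(cosh(0.918029) − 1) = 2.690946
T_max/T_min = cosh(S/(2a)) = 1.451828

a=5.956 sag=2.691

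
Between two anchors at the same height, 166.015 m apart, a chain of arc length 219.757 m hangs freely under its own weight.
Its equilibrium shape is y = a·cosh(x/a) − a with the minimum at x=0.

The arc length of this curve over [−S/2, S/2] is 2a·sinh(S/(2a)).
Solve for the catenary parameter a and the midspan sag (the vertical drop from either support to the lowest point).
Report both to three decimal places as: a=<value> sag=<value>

a=62.261 sag=64.031

seed: a₀ = √(S³/(24(L−S))) = √(166.015³/(24·53.742)) = 59.560517
iter 1: u=1.393667  f(a)=+5.467e+00  f'(a)=-2.180e+00  a ← 59.560517 − (+5.467e+00/-2.180e+00) = 62.068000
iter 2: u=1.337364  f(a)=+3.642e-01  f'(a)=-1.899e+00  a ← 62.068000 − (+3.642e-01/-1.899e+00) = 62.259823
iter 3: u=1.333243  f(a)=+1.871e-03  f'(a)=-1.879e+00  a ← 62.259823 − (+1.871e-03/-1.879e+00) = 62.260819
iter 4: u=1.333222  f(a)=+4.997e-08  f'(a)=-1.879e+00  a ← 62.260819 − (+4.997e-08/-1.879e+00) = 62.260819
iter 5: u=1.333222  f(a)=+2.842e-14  f'(a)=-1.879e+00  a ← 62.260819 − (+2.842e-14/-1.879e+00) = 62.260819
converged: |Δa| < 1e-12 after 5 iterations
sag = a·(cosh(S/(2a)) − 1) = 62.260819·(cosh(1.333222) − 1) = 64.031280
T_max/T_min = cosh(S/(2a)) = 2.028436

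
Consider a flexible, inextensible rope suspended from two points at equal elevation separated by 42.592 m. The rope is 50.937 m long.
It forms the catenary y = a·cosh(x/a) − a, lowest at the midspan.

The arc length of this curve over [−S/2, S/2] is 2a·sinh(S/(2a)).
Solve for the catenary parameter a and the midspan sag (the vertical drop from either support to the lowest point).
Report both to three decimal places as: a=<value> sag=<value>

a=20.194 sag=12.309

seed: a₀ = √(S³/(24(L−S))) = √(42.592³/(24·8.345)) = 19.641437
iter 1: u=1.084238  f(a)=+5.045e-01  f'(a)=-9.539e-01  a ← 19.641437 − (+5.045e-01/-9.539e-01) = 20.170273
iter 2: u=1.055811  f(a)=+2.109e-02  f'(a)=-8.757e-01  a ← 20.170273 − (+2.109e-02/-8.757e-01) = 20.194360
iter 3: u=1.054552  f(a)=+4.043e-05  f'(a)=-8.723e-01  a ← 20.194360 − (+4.043e-05/-8.723e-01) = 20.194406
iter 4: u=1.054549  f(a)=+1.492e-10  f'(a)=-8.723e-01  a ← 20.194406 − (+1.492e-10/-8.723e-01) = 20.194406
iter 5: u=1.054549  f(a)=-7.105e-15  f'(a)=-8.723e-01  a ← 20.194406 − (-7.105e-15/-8.723e-01) = 20.194406
converged: |Δa| < 1e-12 after 5 iterations
sag = a·(cosh(S/(2a)) − 1) = 20.194406·(cosh(1.054549) − 1) = 12.308802
T_max/T_min = cosh(S/(2a)) = 1.609515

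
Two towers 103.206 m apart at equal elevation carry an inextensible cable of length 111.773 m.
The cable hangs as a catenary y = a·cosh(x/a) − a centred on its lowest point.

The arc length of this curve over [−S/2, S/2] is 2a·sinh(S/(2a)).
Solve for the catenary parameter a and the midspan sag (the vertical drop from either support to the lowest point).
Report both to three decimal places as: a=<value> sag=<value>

seed: a₀ = √(S³/(24(L−S))) = √(103.206³/(24·8.567)) = 73.120207
iter 1: u=0.705728  f(a)=+2.159e-01  f'(a)=-2.462e-01  a ← 73.120207 − (+2.159e-01/-2.462e-01) = 73.997065
iter 2: u=0.697365  f(a)=+3.945e-03  f'(a)=-2.373e-01  a ← 73.997065 − (+3.945e-03/-2.373e-01) = 74.013690
iter 3: u=0.697209  f(a)=+1.372e-06  f'(a)=-2.371e-01  a ← 74.013690 − (+1.372e-06/-2.371e-01) = 74.013696
iter 4: u=0.697209  f(a)=+1.705e-13  f'(a)=-2.371e-01  a ← 74.013696 − (+1.705e-13/-2.371e-01) = 74.013696
converged: |Δa| < 1e-12 after 4 iterations
sag = a·(cosh(S/(2a)) − 1) = 74.013696·(cosh(0.697209) − 1) = 18.729649
T_max/T_min = cosh(S/(2a)) = 1.253057

a=74.014 sag=18.730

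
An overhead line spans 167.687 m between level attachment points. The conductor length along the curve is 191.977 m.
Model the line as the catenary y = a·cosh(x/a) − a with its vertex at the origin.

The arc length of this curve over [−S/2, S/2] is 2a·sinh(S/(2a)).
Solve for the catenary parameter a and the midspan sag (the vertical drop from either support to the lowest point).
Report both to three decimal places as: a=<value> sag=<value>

a=91.827 sag=41.011

seed: a₀ = √(S³/(24(L−S))) = √(167.687³/(24·24.290)) = 89.935202
iter 1: u=0.932266  f(a)=+1.078e+00  f'(a)=-5.886e-01  a ← 89.935202 − (+1.078e+00/-5.886e-01) = 91.766095
iter 2: u=0.913665  f(a)=+3.379e-02  f'(a)=-5.522e-01  a ← 91.766095 − (+3.379e-02/-5.522e-01) = 91.827282
iter 3: u=0.913057  f(a)=+3.560e-05  f'(a)=-5.510e-01  a ← 91.827282 − (+3.560e-05/-5.510e-01) = 91.827347
iter 4: u=0.913056  f(a)=+3.962e-11  f'(a)=-5.510e-01  a ← 91.827347 − (+3.962e-11/-5.510e-01) = 91.827347
converged: |Δa| < 1e-12 after 4 iterations
sag = a·(cosh(S/(2a)) − 1) = 91.827347·(cosh(0.913056) − 1) = 41.011103
T_max/T_min = cosh(S/(2a)) = 1.446611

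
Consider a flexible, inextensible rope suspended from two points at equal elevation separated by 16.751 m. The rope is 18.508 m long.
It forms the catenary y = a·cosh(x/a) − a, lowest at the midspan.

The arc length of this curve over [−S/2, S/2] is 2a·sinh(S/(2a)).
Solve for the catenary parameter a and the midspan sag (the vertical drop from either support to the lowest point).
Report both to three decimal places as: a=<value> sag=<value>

seed: a₀ = √(S³/(24(L−S))) = √(16.751³/(24·1.757)) = 10.557707
iter 1: u=0.793307  f(a)=+5.612e-02  f'(a)=-3.543e-01  a ← 10.557707 − (+5.612e-02/-3.543e-01) = 10.716130
iter 2: u=0.781579  f(a)=+1.288e-03  f'(a)=-3.382e-01  a ← 10.716130 − (+1.288e-03/-3.382e-01) = 10.719939
iter 3: u=0.781301  f(a)=+7.140e-07  f'(a)=-3.378e-01  a ← 10.719939 − (+7.140e-07/-3.378e-01) = 10.719941
iter 4: u=0.781301  f(a)=+2.167e-13  f'(a)=-3.378e-01  a ← 10.719941 − (+2.167e-13/-3.378e-01) = 10.719941
converged: |Δa| < 1e-12 after 4 iterations
sag = a·(cosh(S/(2a)) − 1) = 10.719941·(cosh(0.781301) − 1) = 3.441756
T_max/T_min = cosh(S/(2a)) = 1.321061

a=10.720 sag=3.442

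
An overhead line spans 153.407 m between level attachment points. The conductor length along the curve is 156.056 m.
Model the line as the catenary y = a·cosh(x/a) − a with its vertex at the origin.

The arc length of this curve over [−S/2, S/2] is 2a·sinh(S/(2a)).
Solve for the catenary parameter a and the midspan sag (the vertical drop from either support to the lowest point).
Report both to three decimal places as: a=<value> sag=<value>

seed: a₀ = √(S³/(24(L−S))) = √(153.407³/(24·2.649)) = 238.298421
iter 1: u=0.321880  f(a)=+1.376e-02  f'(a)=-2.246e-02  a ← 238.298421 − (+1.376e-02/-2.246e-02) = 238.910811
iter 2: u=0.321055  f(a)=+5.321e-05  f'(a)=-2.229e-02  a ← 238.910811 − (+5.321e-05/-2.229e-02) = 238.913198
iter 3: u=0.321052  f(a)=+8.029e-10  f'(a)=-2.229e-02  a ← 238.913198 − (+8.029e-10/-2.229e-02) = 238.913198
iter 4: u=0.321052  f(a)=+0.000e+00  f'(a)=-2.229e-02  a ← 238.913198 − (+0.000e+00/-2.229e-02) = 238.913198
converged: |Δa| < 1e-12 after 4 iterations
sag = a·(cosh(S/(2a)) − 1) = 238.913198·(cosh(0.321052) − 1) = 12.419022
T_max/T_min = cosh(S/(2a)) = 1.051981

a=238.913 sag=12.419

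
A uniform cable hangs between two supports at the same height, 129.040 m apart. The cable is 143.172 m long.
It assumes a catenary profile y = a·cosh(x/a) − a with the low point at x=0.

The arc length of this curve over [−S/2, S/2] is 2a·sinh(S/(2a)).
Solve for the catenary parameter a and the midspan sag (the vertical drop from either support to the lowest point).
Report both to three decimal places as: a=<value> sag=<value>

seed: a₀ = √(S³/(24(L−S))) = √(129.040³/(24·14.132)) = 79.593774
iter 1: u=0.810616  f(a)=+4.716e-01  f'(a)=-3.790e-01  a ← 79.593774 − (+4.716e-01/-3.790e-01) = 80.838227
iter 2: u=0.798137  f(a)=+1.129e-02  f'(a)=-3.610e-01  a ← 80.838227 − (+1.129e-02/-3.610e-01) = 80.869494
iter 3: u=0.797829  f(a)=+6.819e-06  f'(a)=-3.606e-01  a ← 80.869494 − (+6.819e-06/-3.606e-01) = 80.869513
iter 4: u=0.797828  f(a)=+2.473e-12  f'(a)=-3.606e-01  a ← 80.869513 − (+2.473e-12/-3.606e-01) = 80.869513
converged: |Δa| < 1e-12 after 4 iterations
sag = a·(cosh(S/(2a)) − 1) = 80.869513·(cosh(0.797828) − 1) = 27.132494
T_max/T_min = cosh(S/(2a)) = 1.335510

a=80.870 sag=27.132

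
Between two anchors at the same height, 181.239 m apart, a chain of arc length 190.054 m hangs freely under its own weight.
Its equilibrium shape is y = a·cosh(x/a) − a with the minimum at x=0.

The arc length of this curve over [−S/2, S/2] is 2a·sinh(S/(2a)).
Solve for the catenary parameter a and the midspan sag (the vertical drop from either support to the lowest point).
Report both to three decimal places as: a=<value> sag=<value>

a=168.960 sag=24.890

seed: a₀ = √(S³/(24(L−S))) = √(181.239³/(24·8.815)) = 167.749296
iter 1: u=0.540208  f(a)=+1.295e-01  f'(a)=-1.082e-01  a ← 167.749296 − (+1.295e-01/-1.082e-01) = 168.946369
iter 2: u=0.536380  f(a)=+1.399e-03  f'(a)=-1.059e-01  a ← 168.946369 − (+1.399e-03/-1.059e-01) = 168.959588
iter 3: u=0.536338  f(a)=+1.674e-07  f'(a)=-1.058e-01  a ← 168.959588 − (+1.674e-07/-1.058e-01) = 168.959590
iter 4: u=0.536338  f(a)=+2.842e-14  f'(a)=-1.058e-01  a ← 168.959590 − (+2.842e-14/-1.058e-01) = 168.959590
converged: |Δa| < 1e-12 after 4 iterations
sag = a·(cosh(S/(2a)) − 1) = 168.959590·(cosh(0.536338) − 1) = 24.889511
T_max/T_min = cosh(S/(2a)) = 1.147310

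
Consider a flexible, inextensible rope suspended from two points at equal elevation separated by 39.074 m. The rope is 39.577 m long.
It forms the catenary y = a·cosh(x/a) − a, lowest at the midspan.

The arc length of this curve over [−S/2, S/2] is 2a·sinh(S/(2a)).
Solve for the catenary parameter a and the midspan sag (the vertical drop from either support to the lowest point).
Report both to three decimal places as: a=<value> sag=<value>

seed: a₀ = √(S³/(24(L−S))) = √(39.074³/(24·0.503)) = 70.297875
iter 1: u=0.277917  f(a)=+1.946e-03  f'(a)=-1.442e-02  a ← 70.297875 − (+1.946e-03/-1.442e-02) = 70.432821
iter 2: u=0.277385  f(a)=+5.618e-06  f'(a)=-1.434e-02  a ← 70.432821 − (+5.618e-06/-1.434e-02) = 70.433213
iter 3: u=0.277383  f(a)=+4.712e-11  f'(a)=-1.434e-02  a ← 70.433213 − (+4.712e-11/-1.434e-02) = 70.433213
iter 4: u=0.277383  f(a)=+0.000e+00  f'(a)=-1.434e-02  a ← 70.433213 − (+0.000e+00/-1.434e-02) = 70.433213
converged: |Δa| < 1e-12 after 4 iterations
sag = a·(cosh(S/(2a)) − 1) = 70.433213·(cosh(0.277383) − 1) = 2.727037
T_max/T_min = cosh(S/(2a)) = 1.038718

a=70.433 sag=2.727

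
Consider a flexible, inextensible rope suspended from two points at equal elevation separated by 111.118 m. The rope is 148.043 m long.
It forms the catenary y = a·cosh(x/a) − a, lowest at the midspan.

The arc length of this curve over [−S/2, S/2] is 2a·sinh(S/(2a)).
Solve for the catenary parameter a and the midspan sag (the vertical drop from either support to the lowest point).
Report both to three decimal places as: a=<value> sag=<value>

seed: a₀ = √(S³/(24(L−S))) = √(111.118³/(24·36.925)) = 39.346921
iter 1: u=1.412029  f(a)=+3.861e+00  f'(a)=-2.279e+00  a ← 39.346921 − (+3.861e+00/-2.279e+00) = 41.041161
iter 2: u=1.353739  f(a)=+2.634e-01  f'(a)=-1.978e+00  a ← 41.041161 − (+2.634e-01/-1.978e+00) = 41.174339
iter 3: u=1.349360  f(a)=+1.424e-03  f'(a)=-1.956e+00  a ← 41.174339 − (+1.424e-03/-1.956e+00) = 41.175067
iter 4: u=1.349336  f(a)=+4.212e-08  f'(a)=-1.956e+00  a ← 41.175067 − (+4.212e-08/-1.956e+00) = 41.175067
iter 5: u=1.349336  f(a)=-2.842e-14  f'(a)=-1.956e+00  a ← 41.175067 − (-2.842e-14/-1.956e+00) = 41.175067
converged: |Δa| < 1e-12 after 5 iterations
sag = a·(cosh(S/(2a)) − 1) = 41.175067·(cosh(1.349336) − 1) = 43.527758
T_max/T_min = cosh(S/(2a)) = 2.057139

a=41.175 sag=43.528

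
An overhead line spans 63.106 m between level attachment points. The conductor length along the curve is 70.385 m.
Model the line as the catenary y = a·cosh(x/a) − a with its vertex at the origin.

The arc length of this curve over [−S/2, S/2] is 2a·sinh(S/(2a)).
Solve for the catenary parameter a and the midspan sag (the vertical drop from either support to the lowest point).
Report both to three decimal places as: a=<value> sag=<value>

seed: a₀ = √(S³/(24(L−S))) = √(63.106³/(24·7.279)) = 37.928398
iter 1: u=0.831910  f(a)=+2.561e-01  f'(a)=-4.111e-01  a ← 37.928398 − (+2.561e-01/-4.111e-01) = 38.551354
iter 2: u=0.818467  f(a)=+6.445e-03  f'(a)=-3.906e-01  a ← 38.551354 − (+6.445e-03/-3.906e-01) = 38.567855
iter 3: u=0.818117  f(a)=+4.317e-06  f'(a)=-3.901e-01  a ← 38.567855 − (+4.317e-06/-3.901e-01) = 38.567866
iter 4: u=0.818116  f(a)=+1.947e-12  f'(a)=-3.901e-01  a ← 38.567866 − (+1.947e-12/-3.901e-01) = 38.567866
converged: |Δa| < 1e-12 after 4 iterations
sag = a·(cosh(S/(2a)) − 1) = 38.567866·(cosh(0.818116) − 1) = 13.643171
T_max/T_min = cosh(S/(2a)) = 1.353745

a=38.568 sag=13.643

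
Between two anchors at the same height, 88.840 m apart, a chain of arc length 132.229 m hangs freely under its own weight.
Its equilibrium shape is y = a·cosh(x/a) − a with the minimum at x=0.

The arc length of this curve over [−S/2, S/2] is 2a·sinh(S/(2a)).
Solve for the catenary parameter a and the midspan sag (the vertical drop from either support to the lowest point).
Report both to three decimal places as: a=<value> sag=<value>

a=27.670 sag=44.001

seed: a₀ = √(S³/(24(L−S))) = √(88.840³/(24·43.389)) = 25.948806
iter 1: u=1.711832  f(a)=+6.819e+00  f'(a)=-4.432e+00  a ← 25.948806 − (+6.819e+00/-4.432e+00) = 27.487306
iter 2: u=1.616019  f(a)=+6.535e-01  f'(a)=-3.620e+00  a ← 27.487306 − (+6.535e-01/-3.620e+00) = 27.667834
iter 3: u=1.605474  f(a)=+7.407e-03  f'(a)=-3.539e+00  a ← 27.667834 − (+7.407e-03/-3.539e+00) = 27.669927
iter 4: u=1.605353  f(a)=+9.754e-07  f'(a)=-3.538e+00  a ← 27.669927 − (+9.754e-07/-3.538e+00) = 27.669928
iter 5: u=1.605353  f(a)=+0.000e+00  f'(a)=-3.538e+00  a ← 27.669928 − (+0.000e+00/-3.538e+00) = 27.669928
converged: |Δa| < 1e-12 after 5 iterations
sag = a·(cosh(S/(2a)) − 1) = 27.669928·(cosh(1.605353) − 1) = 44.001210
T_max/T_min = cosh(S/(2a)) = 2.590218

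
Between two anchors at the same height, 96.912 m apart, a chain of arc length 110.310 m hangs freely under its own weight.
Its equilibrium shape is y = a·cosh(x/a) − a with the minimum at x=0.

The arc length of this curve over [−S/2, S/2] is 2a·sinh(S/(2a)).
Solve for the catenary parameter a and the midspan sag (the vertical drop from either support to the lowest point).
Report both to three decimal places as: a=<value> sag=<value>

a=54.273 sag=23.107

seed: a₀ = √(S³/(24(L−S))) = √(96.912³/(24·13.398)) = 53.203564
iter 1: u=0.910766  f(a)=+5.668e-01  f'(a)=-5.467e-01  a ← 53.203564 − (+5.668e-01/-5.467e-01) = 54.240323
iter 2: u=0.893358  f(a)=+1.699e-02  f'(a)=-5.144e-01  a ← 54.240323 − (+1.699e-02/-5.144e-01) = 54.273357
iter 3: u=0.892814  f(a)=+1.632e-05  f'(a)=-5.134e-01  a ← 54.273357 − (+1.632e-05/-5.134e-01) = 54.273389
iter 4: u=0.892813  f(a)=+1.506e-11  f'(a)=-5.134e-01  a ← 54.273389 − (+1.506e-11/-5.134e-01) = 54.273389
converged: |Δa| < 1e-12 after 4 iterations
sag = a·(cosh(S/(2a)) − 1) = 54.273389·(cosh(0.892813) − 1) = 23.106678
T_max/T_min = cosh(S/(2a)) = 1.425746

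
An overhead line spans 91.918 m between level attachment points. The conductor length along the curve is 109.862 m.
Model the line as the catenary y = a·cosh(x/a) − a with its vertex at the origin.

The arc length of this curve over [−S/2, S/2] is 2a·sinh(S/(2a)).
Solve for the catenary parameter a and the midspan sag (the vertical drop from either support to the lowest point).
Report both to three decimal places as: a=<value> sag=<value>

a=43.657 sag=26.510

seed: a₀ = √(S³/(24(L−S))) = √(91.918³/(24·17.944)) = 42.465437
iter 1: u=1.082268  f(a)=+1.081e+00  f'(a)=-9.483e-01  a ← 42.465437 − (+1.081e+00/-9.483e-01) = 43.605001
iter 2: u=1.053985  f(a)=+4.503e-02  f'(a)=-8.708e-01  a ← 43.605001 − (+4.503e-02/-8.708e-01) = 43.656711
iter 3: u=1.052736  f(a)=+8.570e-05  f'(a)=-8.675e-01  a ← 43.656711 − (+8.570e-05/-8.675e-01) = 43.656810
iter 4: u=1.052734  f(a)=+3.118e-10  f'(a)=-8.675e-01  a ← 43.656810 − (+3.118e-10/-8.675e-01) = 43.656810
iter 5: u=1.052734  f(a)=-1.421e-14  f'(a)=-8.675e-01  a ← 43.656810 − (-1.421e-14/-8.675e-01) = 43.656810
converged: |Δa| < 1e-12 after 5 iterations
sag = a·(cosh(S/(2a)) − 1) = 43.656810·(cosh(1.052734) − 1) = 26.509648
T_max/T_min = cosh(S/(2a)) = 1.607228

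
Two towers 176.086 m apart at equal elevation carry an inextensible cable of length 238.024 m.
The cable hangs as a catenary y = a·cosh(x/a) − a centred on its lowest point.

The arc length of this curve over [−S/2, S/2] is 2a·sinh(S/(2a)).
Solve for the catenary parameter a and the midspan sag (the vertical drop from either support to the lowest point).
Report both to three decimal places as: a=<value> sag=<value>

a=63.574 sag=71.354

seed: a₀ = √(S³/(24(L−S))) = √(176.086³/(24·61.938)) = 60.604243
iter 1: u=1.452753  f(a)=+6.874e+00  f'(a)=-2.509e+00  a ← 60.604243 − (+6.874e+00/-2.509e+00) = 63.343830
iter 2: u=1.389922  f(a)=+4.936e-01  f'(a)=-2.161e+00  a ← 63.343830 − (+4.936e-01/-2.161e+00) = 63.572278
iter 3: u=1.384928  f(a)=+2.980e-03  f'(a)=-2.135e+00  a ← 63.572278 − (+2.980e-03/-2.135e+00) = 63.573674
iter 4: u=1.384897  f(a)=+1.101e-07  f'(a)=-2.134e+00  a ← 63.573674 − (+1.101e-07/-2.134e+00) = 63.573674
iter 5: u=1.384897  f(a)=-2.842e-14  f'(a)=-2.134e+00  a ← 63.573674 − (-2.842e-14/-2.134e+00) = 63.573674
converged: |Δa| < 1e-12 after 5 iterations
sag = a·(cosh(S/(2a)) − 1) = 63.573674·(cosh(1.384897) − 1) = 71.353966
T_max/T_min = cosh(S/(2a)) = 2.122382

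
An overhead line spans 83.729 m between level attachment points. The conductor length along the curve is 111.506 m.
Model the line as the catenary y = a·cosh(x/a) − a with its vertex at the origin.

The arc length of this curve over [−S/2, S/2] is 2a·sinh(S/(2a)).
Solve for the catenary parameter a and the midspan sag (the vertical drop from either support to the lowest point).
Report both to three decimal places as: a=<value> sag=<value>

seed: a₀ = √(S³/(24(L−S))) = √(83.729³/(24·27.777)) = 29.673281
iter 1: u=1.410848  f(a)=+2.899e+00  f'(a)=-2.272e+00  a ← 29.673281 − (+2.899e+00/-2.272e+00) = 30.949148
iter 2: u=1.352687  f(a)=+1.975e-01  f'(a)=-1.972e+00  a ← 30.949148 − (+1.975e-01/-1.972e+00) = 31.049266
iter 3: u=1.348325  f(a)=+1.064e-03  f'(a)=-1.951e+00  a ← 31.049266 − (+1.064e-03/-1.951e+00) = 31.049811
iter 4: u=1.348301  f(a)=+3.128e-08  f'(a)=-1.951e+00  a ← 31.049811 − (+3.128e-08/-1.951e+00) = 31.049811
iter 5: u=1.348301  f(a)=+0.000e+00  f'(a)=-1.951e+00  a ← 31.049811 − (+0.000e+00/-1.951e+00) = 31.049811
converged: |Δa| < 1e-12 after 5 iterations
sag = a·(cosh(S/(2a)) − 1) = 31.049811·(cosh(1.348301) − 1) = 32.766235
T_max/T_min = cosh(S/(2a)) = 2.055280

a=31.050 sag=32.766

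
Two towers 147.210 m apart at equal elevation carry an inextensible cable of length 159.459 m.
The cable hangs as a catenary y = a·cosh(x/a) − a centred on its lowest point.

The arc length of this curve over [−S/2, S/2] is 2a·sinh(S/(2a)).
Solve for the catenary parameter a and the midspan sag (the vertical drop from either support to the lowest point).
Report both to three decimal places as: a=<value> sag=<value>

a=105.448 sag=26.749

seed: a₀ = √(S³/(24(L−S))) = √(147.210³/(24·12.249)) = 104.171767
iter 1: u=0.706573  f(a)=+3.094e-01  f'(a)=-2.471e-01  a ← 104.171767 − (+3.094e-01/-2.471e-01) = 105.423877
iter 2: u=0.698181  f(a)=+5.667e-03  f'(a)=-2.381e-01  a ← 105.423877 − (+5.667e-03/-2.381e-01) = 105.447675
iter 3: u=0.698024  f(a)=+1.980e-06  f'(a)=-2.380e-01  a ← 105.447675 − (+1.980e-06/-2.380e-01) = 105.447683
iter 4: u=0.698024  f(a)=+1.990e-13  f'(a)=-2.380e-01  a ← 105.447683 − (+1.990e-13/-2.380e-01) = 105.447683
converged: |Δa| < 1e-12 after 4 iterations
sag = a·(cosh(S/(2a)) − 1) = 105.447683·(cosh(0.698024) − 1) = 26.749167
T_max/T_min = cosh(S/(2a)) = 1.253672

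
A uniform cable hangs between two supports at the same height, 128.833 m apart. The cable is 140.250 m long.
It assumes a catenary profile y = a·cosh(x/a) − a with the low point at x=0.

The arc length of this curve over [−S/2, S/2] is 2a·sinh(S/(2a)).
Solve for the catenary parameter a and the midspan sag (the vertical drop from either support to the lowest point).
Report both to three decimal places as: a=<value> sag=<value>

a=89.491 sag=24.202

seed: a₀ = √(S³/(24(L−S))) = √(128.833³/(24·11.417)) = 88.340338
iter 1: u=0.729186  f(a)=+3.074e-01  f'(a)=-2.725e-01  a ← 88.340338 − (+3.074e-01/-2.725e-01) = 89.468470
iter 2: u=0.719991  f(a)=+5.988e-03  f'(a)=-2.620e-01  a ← 89.468470 − (+5.988e-03/-2.620e-01) = 89.491327
iter 3: u=0.719807  f(a)=+2.372e-06  f'(a)=-2.618e-01  a ← 89.491327 − (+2.372e-06/-2.618e-01) = 89.491336
iter 4: u=0.719807  f(a)=+3.695e-13  f'(a)=-2.618e-01  a ← 89.491336 − (+3.695e-13/-2.618e-01) = 89.491336
converged: |Δa| < 1e-12 after 4 iterations
sag = a·(cosh(S/(2a)) − 1) = 89.491336·(cosh(0.719807) − 1) = 24.202177
T_max/T_min = cosh(S/(2a)) = 1.270442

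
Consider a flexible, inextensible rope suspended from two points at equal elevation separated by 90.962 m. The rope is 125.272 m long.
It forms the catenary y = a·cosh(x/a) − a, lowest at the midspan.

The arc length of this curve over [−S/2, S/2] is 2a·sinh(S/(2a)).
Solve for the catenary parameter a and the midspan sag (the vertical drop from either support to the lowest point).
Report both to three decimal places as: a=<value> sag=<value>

seed: a₀ = √(S³/(24(L−S))) = √(90.962³/(24·34.310)) = 30.232497
iter 1: u=1.504375  f(a)=+4.098e+00  f'(a)=-2.827e+00  a ← 30.232497 − (+4.098e+00/-2.827e+00) = 31.682352
iter 2: u=1.435531  f(a)=+3.133e-01  f'(a)=-2.410e+00  a ← 31.682352 − (+3.133e-01/-2.410e+00) = 31.812352
iter 3: u=1.429665  f(a)=+2.165e-03  f'(a)=-2.376e+00  a ← 31.812352 − (+2.165e-03/-2.376e+00) = 31.813263
iter 4: u=1.429624  f(a)=+1.050e-07  f'(a)=-2.376e+00  a ← 31.813263 − (+1.050e-07/-2.376e+00) = 31.813264
iter 5: u=1.429624  f(a)=+2.842e-14  f'(a)=-2.376e+00  a ← 31.813264 − (+2.842e-14/-2.376e+00) = 31.813264
converged: |Δa| < 1e-12 after 5 iterations
sag = a·(cosh(S/(2a)) − 1) = 31.813264·(cosh(1.429624) − 1) = 38.438799
T_max/T_min = cosh(S/(2a)) = 2.208263

a=31.813 sag=38.439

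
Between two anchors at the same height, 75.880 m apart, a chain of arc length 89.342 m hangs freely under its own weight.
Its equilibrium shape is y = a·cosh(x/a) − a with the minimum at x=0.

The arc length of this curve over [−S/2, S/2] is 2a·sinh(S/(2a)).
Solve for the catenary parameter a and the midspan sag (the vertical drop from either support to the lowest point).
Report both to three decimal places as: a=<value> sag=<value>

seed: a₀ = √(S³/(24(L−S))) = √(75.880³/(24·13.462)) = 36.773128
iter 1: u=1.031732  f(a)=+7.349e-01  f'(a)=-8.131e-01  a ← 36.773128 − (+7.349e-01/-8.131e-01) = 37.676957
iter 2: u=1.006982  f(a)=+2.797e-02  f'(a)=-7.523e-01  a ← 37.676957 − (+2.797e-02/-7.523e-01) = 37.714133
iter 3: u=1.005989  f(a)=+4.405e-05  f'(a)=-7.499e-01  a ← 37.714133 − (+4.405e-05/-7.499e-01) = 37.714192
iter 4: u=1.005987  f(a)=+1.097e-10  f'(a)=-7.499e-01  a ← 37.714192 − (+1.097e-10/-7.499e-01) = 37.714192
iter 5: u=1.005987  f(a)=+0.000e+00  f'(a)=-7.499e-01  a ← 37.714192 − (+0.000e+00/-7.499e-01) = 37.714192
converged: |Δa| < 1e-12 after 5 iterations
sag = a·(cosh(S/(2a)) − 1) = 37.714192·(cosh(1.005987) − 1) = 20.748262
T_max/T_min = cosh(S/(2a)) = 1.550145

a=37.714 sag=20.748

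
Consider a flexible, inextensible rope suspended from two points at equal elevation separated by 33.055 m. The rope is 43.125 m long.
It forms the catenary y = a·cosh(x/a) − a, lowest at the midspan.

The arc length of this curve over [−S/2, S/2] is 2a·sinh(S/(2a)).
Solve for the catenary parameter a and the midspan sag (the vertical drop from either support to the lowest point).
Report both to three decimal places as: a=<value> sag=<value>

a=12.748 sag=12.301

seed: a₀ = √(S³/(24(L−S))) = √(33.055³/(24·10.070)) = 12.224621
iter 1: u=1.351985  f(a)=+9.614e-01  f'(a)=-1.969e+00  a ← 12.224621 − (+9.614e-01/-1.969e+00) = 12.712904
iter 2: u=1.300057  f(a)=+6.060e-02  f'(a)=-1.728e+00  a ← 12.712904 − (+6.060e-02/-1.728e+00) = 12.747978
iter 3: u=1.296480  f(a)=+2.766e-04  f'(a)=-1.712e+00  a ← 12.747978 − (+2.766e-04/-1.712e+00) = 12.748139
iter 4: u=1.296464  f(a)=+5.823e-09  f'(a)=-1.712e+00  a ← 12.748139 − (+5.823e-09/-1.712e+00) = 12.748139
iter 5: u=1.296464  f(a)=-7.105e-15  f'(a)=-1.712e+00  a ← 12.748139 − (-7.105e-15/-1.712e+00) = 12.748139
converged: |Δa| < 1e-12 after 5 iterations
sag = a·(cosh(S/(2a)) − 1) = 12.748139·(cosh(1.296464) − 1) = 12.300942
T_max/T_min = cosh(S/(2a)) = 1.964921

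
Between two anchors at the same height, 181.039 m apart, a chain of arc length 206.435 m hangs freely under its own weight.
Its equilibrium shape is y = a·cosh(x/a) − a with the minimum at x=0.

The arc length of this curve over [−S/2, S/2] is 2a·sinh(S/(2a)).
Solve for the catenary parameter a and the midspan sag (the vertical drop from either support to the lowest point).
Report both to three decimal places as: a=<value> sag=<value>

seed: a₀ = √(S³/(24(L−S))) = √(181.039³/(24·25.396)) = 98.666548
iter 1: u=0.917428  f(a)=+1.090e+00  f'(a)=-5.594e-01  a ← 98.666548 − (+1.090e+00/-5.594e-01) = 100.615707
iter 2: u=0.899656  f(a)=+3.315e-02  f'(a)=-5.259e-01  a ← 100.615707 − (+3.315e-02/-5.259e-01) = 100.678745
iter 3: u=0.899092  f(a)=+3.277e-05  f'(a)=-5.248e-01  a ← 100.678745 − (+3.277e-05/-5.248e-01) = 100.678807
iter 4: u=0.899092  f(a)=+3.200e-11  f'(a)=-5.248e-01  a ← 100.678807 − (+3.200e-11/-5.248e-01) = 100.678807
converged: |Δa| < 1e-12 after 4 iterations
sag = a·(cosh(S/(2a)) − 1) = 100.678807·(cosh(0.899092) − 1) = 43.508829
T_max/T_min = cosh(S/(2a)) = 1.432155

a=100.679 sag=43.509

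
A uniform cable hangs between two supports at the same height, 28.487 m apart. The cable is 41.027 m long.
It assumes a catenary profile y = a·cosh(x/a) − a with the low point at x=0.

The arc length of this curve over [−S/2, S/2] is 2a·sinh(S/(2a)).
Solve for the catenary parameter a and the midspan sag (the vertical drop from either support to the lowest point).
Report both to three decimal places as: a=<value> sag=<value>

a=9.293 sag=13.227

seed: a₀ = √(S³/(24(L−S))) = √(28.487³/(24·12.540)) = 8.764269
iter 1: u=1.625178  f(a)=+1.764e+00  f'(a)=-3.692e+00  a ← 8.764269 − (+1.764e+00/-3.692e+00) = 9.242041
iter 2: u=1.541164  f(a)=+1.545e-01  f'(a)=-3.071e+00  a ← 9.242041 − (+1.545e-01/-3.071e+00) = 9.292352
iter 3: u=1.532820  f(a)=+1.437e-03  f'(a)=-3.015e+00  a ← 9.292352 − (+1.437e-03/-3.015e+00) = 9.292829
iter 4: u=1.532741  f(a)=+1.268e-07  f'(a)=-3.014e+00  a ← 9.292829 − (+1.268e-07/-3.014e+00) = 9.292829
iter 5: u=1.532741  f(a)=-1.421e-14  f'(a)=-3.014e+00  a ← 9.292829 − (-1.421e-14/-3.014e+00) = 9.292829
converged: |Δa| < 1e-12 after 5 iterations
sag = a·(cosh(S/(2a)) − 1) = 9.292829·(cosh(1.532741) − 1) = 13.227392
T_max/T_min = cosh(S/(2a)) = 2.423398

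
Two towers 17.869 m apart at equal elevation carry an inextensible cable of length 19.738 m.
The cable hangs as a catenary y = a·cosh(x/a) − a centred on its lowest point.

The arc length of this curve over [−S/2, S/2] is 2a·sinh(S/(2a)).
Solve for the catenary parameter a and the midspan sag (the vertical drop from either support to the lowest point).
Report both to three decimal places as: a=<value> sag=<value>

a=11.451 sag=3.666

seed: a₀ = √(S³/(24(L−S))) = √(17.869³/(24·1.869)) = 11.278208
iter 1: u=0.792191  f(a)=+5.953e-02  f'(a)=-3.527e-01  a ← 11.278208 − (+5.953e-02/-3.527e-01) = 11.446989
iter 2: u=0.780511  f(a)=+1.363e-03  f'(a)=-3.367e-01  a ← 11.446989 − (+1.363e-03/-3.367e-01) = 11.451036
iter 3: u=0.780235  f(a)=+7.511e-07  f'(a)=-3.364e-01  a ← 11.451036 − (+7.511e-07/-3.364e-01) = 11.451038
iter 4: u=0.780235  f(a)=+2.274e-13  f'(a)=-3.364e-01  a ← 11.451038 − (+2.274e-13/-3.364e-01) = 11.451038
converged: |Δa| < 1e-12 after 4 iterations
sag = a·(cosh(S/(2a)) − 1) = 11.451038·(cosh(0.780235) − 1) = 3.665954
T_max/T_min = cosh(S/(2a)) = 1.320142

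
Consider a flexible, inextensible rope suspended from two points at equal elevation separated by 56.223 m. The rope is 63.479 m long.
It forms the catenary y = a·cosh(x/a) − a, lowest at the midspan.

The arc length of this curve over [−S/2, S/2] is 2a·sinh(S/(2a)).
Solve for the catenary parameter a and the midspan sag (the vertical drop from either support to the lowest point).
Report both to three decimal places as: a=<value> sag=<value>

seed: a₀ = √(S³/(24(L−S))) = √(56.223³/(24·7.256)) = 31.946020
iter 1: u=0.879969  f(a)=+2.862e-01  f'(a)=-4.904e-01  a ← 31.946020 − (+2.862e-01/-4.904e-01) = 32.529526
iter 2: u=0.864184  f(a)=+8.029e-03  f'(a)=-4.633e-01  a ← 32.529526 − (+8.029e-03/-4.633e-01) = 32.546857
iter 3: u=0.863724  f(a)=+6.724e-06  f'(a)=-4.625e-01  a ← 32.546857 − (+6.724e-06/-4.625e-01) = 32.546871
iter 4: u=0.863724  f(a)=+4.718e-12  f'(a)=-4.625e-01  a ← 32.546871 − (+4.718e-12/-4.625e-01) = 32.546871
converged: |Δa| < 1e-12 after 4 iterations
sag = a·(cosh(S/(2a)) − 1) = 32.546871·(cosh(0.863724) − 1) = 12.914043
T_max/T_min = cosh(S/(2a)) = 1.396783

a=32.547 sag=12.914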